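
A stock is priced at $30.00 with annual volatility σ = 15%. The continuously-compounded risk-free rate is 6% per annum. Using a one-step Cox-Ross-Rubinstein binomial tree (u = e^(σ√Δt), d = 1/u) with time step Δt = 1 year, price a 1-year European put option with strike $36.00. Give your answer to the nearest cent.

$3.90

CRR parameters: u = e^(σ√Δt) = e^(0.15·√1) = 1.1618, d = 1/u = 0.8607
Per-period rate: rΔt = 0.06·1 = 0.06, so R = e^0.06 = 1.0618
Risk-neutral probability p = (e^0.06 − 0.8607)/(1.1618 − 0.8607) = 0.2011/0.3011 = 0.6679
Terminal stock prices: S_u = 34.86, S_d = 25.82
Terminal payoffs (K − S): max(1.145, 0) = 1.145, max(10.18, 0) = 10.18
Node 0 (S = 30): V_0 = e^(−0.06)·[0.6679·1.1450 + 0.3321·10.1788] = 3.9035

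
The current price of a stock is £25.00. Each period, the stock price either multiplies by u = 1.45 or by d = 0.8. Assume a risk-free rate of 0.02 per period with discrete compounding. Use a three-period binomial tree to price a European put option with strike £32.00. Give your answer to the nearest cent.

£8.92

Risk-neutral probability p = (1 + 0.02 − 0.8)/(1.45 − 0.8) = 0.2200/0.6500 = 0.3385
Terminal stock prices: S_uuu = 76.22, S_uud = 42.05, S_udd = 23.2, S_ddd = 12.8
Terminal payoffs (K − S): max(-44.22, 0) = 0, max(-10.05, 0) = 0, max(8.8, 0) = 8.8, max(19.2, 0) = 19.2
Node uu (S = 52.56): V_uu = 1/1.02·[0.3385·0.0000 + 0.6615·0.0000] = 0.0000
Node ud (S = 29): V_ud = 1/1.02·[0.3385·0.0000 + 0.6615·8.8000] = 5.7074
Node dd (S = 16): V_dd = 1/1.02·[0.3385·8.8000 + 0.6615·19.2000] = 15.3725
Node u (S = 36.25): V_u = 1/1.02·[0.3385·0.0000 + 0.6615·5.7074] = 3.7016
Node d (S = 20): V_d = 1/1.02·[0.3385·5.7074 + 0.6615·15.3725] = 11.8640
Node 0 (S = 25): V_0 = 1/1.02·[0.3385·3.7016 + 0.6615·11.8640] = 8.9229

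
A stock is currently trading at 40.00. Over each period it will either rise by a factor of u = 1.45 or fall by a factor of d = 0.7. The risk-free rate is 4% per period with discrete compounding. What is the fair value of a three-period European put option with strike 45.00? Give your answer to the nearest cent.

10.53

Risk-neutral probability p = (1 + 0.04 − 0.7)/(1.45 − 0.7) = 0.3400/0.7500 = 0.4533
Terminal stock prices: S_uuu = 121.9, S_uud = 58.87, S_udd = 28.42, S_ddd = 13.72
Terminal payoffs (K − S): max(-76.94, 0) = 0, max(-13.87, 0) = 0, max(16.58, 0) = 16.58, max(31.28, 0) = 31.28
Node uu (S = 84.1): V_uu = 1/1.04·[0.4533·0.0000 + 0.5467·0.0000] = 0.0000
Node ud (S = 40.6): V_ud = 1/1.04·[0.4533·0.0000 + 0.5467·16.5800] = 8.7151
Node dd (S = 19.6): V_dd = 1/1.04·[0.4533·16.5800 + 0.5467·31.2800] = 23.6692
Node u (S = 58): V_u = 1/1.04·[0.4533·0.0000 + 0.5467·8.7151] = 4.5810
Node d (S = 28): V_d = 1/1.04·[0.4533·8.7151 + 0.5467·23.6692] = 16.2404
Node 0 (S = 40): V_0 = 1/1.04·[0.4533·4.5810 + 0.5467·16.2404] = 10.5335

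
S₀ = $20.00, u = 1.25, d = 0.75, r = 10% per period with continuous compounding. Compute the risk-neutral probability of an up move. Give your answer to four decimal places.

p = 0.7103

Risk-neutral probability p = (e^0.1 − 0.75)/(1.25 − 0.75) = 0.3552/0.5000 = 0.7103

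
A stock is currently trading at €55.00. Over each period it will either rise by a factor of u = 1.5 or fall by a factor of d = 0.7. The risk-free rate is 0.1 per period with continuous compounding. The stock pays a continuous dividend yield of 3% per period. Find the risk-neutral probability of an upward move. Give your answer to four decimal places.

p = 0.4656

Per-period risk-free factor R = e^0.1 = 1.1052; dividend-adjusted growth = e^(0.1−0.03) = 1.0725.
Risk-neutral probability p = (1.0725 − 0.7)/(1.5 − 0.7) = 0.3725/0.8000 = 0.4656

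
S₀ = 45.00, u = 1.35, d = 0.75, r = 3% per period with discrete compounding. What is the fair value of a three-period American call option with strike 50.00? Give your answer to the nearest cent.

Risk-neutral probability p = (1 + 0.03 − 0.75)/(1.35 − 0.75) = 0.2800/0.6000 = 0.4667
Terminal stock prices: S_uuu = 110.7, S_uud = 61.51, S_udd = 34.17, S_ddd = 18.98
Terminal payoffs (S − K): max(60.72, 0) = 60.72, max(11.51, 0) = 11.51, max(-15.83, 0) = 0, max(-31.02, 0) = 0
Node uu (S = 82.01): continuation = 1/1.03·[0.4667·60.7169 + 0.5333·11.5094] = 33.4688; exercise value = 32.0125 ≤ continuation, so V_uu = 33.4688
Node ud (S = 45.56): continuation = 1/1.03·[0.4667·11.5094 + 0.5333·0.0000] = 5.2146; exercise value = 0.0000 ≤ continuation, so V_ud = 5.2146
Node dd (S = 25.31): continuation = 1/1.03·[0.4667·0.0000 + 0.5333·0.0000] = 0.0000; exercise value = 0.0000 ≤ continuation, so V_dd = 0.0000
Node u (S = 60.75): continuation = 1/1.03·[0.4667·33.4688 + 0.5333·5.2146] = 17.8640; exercise value = 10.7500 ≤ continuation, so V_u = 17.8640
Node d (S = 33.75): continuation = 1/1.03·[0.4667·5.2146 + 0.5333·0.0000] = 2.3626; exercise value = 0.0000 ≤ continuation, so V_d = 2.3626
Node 0 (S = 45): continuation = 1/1.03·[0.4667·17.8640 + 0.5333·2.3626] = 9.3171; exercise value = 0.0000 ≤ continuation, so V_0 = 9.3171

9.32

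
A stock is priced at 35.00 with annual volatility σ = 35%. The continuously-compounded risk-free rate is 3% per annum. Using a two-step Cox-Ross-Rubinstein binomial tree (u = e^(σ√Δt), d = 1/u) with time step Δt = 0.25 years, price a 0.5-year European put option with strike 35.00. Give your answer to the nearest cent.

CRR parameters: u = e^(σ√Δt) = e^(0.35·√0.25) = 1.1912, d = 1/u = 0.8395
Per-period rate: rΔt = 0.03·0.25 = 0.0075, so R = e^0.0075 = 1.0075
Risk-neutral probability p = (e^0.0075 − 0.8395)/(1.1912 − 0.8395) = 0.1681/0.3518 = 0.4778
Terminal stock prices: S_uu = 49.67, S_ud = 35, S_dd = 24.66
Terminal payoffs (K − S): max(-14.67, 0) = 0, max(0, 0) = 0, max(10.34, 0) = 10.34
Node u (S = 41.69): V_u = e^(−0.0075)·[0.4778·0.0000 + 0.5222·0.0000] = 0.0000
Node d (S = 29.38): V_d = e^(−0.0075)·[0.4778·0.0000 + 0.5222·10.3359] = 5.3575
Node 0 (S = 35): V_0 = e^(−0.0075)·[0.4778·0.0000 + 0.5222·5.3575] = 2.7770

2.78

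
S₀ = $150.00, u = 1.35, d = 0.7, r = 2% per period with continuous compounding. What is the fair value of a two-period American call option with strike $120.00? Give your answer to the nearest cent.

Risk-neutral probability p = (e^0.02 − 0.7)/(1.35 − 0.7) = 0.3202/0.6500 = 0.4926
Terminal stock prices: S_uu = 273.4, S_ud = 141.8, S_dd = 73.5
Terminal payoffs (S − K): max(153.4, 0) = 153.4, max(21.75, 0) = 21.75, max(-46.5, 0) = 0
Node u (S = 202.5): continuation = e^(−0.02)·[0.4926·153.3750 + 0.5074·21.7500] = 84.8762; exercise value = 82.5000 ≤ continuation, so V_u = 84.8762
Node d (S = 105): continuation = e^(−0.02)·[0.4926·21.7500 + 0.5074·0.0000] = 10.5023; exercise value = 0.0000 ≤ continuation, so V_d = 10.5023
Node 0 (S = 150): continuation = e^(−0.02)·[0.4926·84.8762 + 0.5074·10.5023] = 46.2067; exercise value = 30.0000 ≤ continuation, so V_0 = 46.2067

$46.21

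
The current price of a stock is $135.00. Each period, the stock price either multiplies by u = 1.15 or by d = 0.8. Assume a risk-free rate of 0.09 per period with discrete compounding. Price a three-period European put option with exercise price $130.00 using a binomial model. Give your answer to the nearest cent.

Risk-neutral probability p = (1 + 0.09 − 0.8)/(1.15 − 0.8) = 0.2900/0.3500 = 0.8286
Terminal stock prices: S_uuu = 205.3, S_uud = 142.8, S_udd = 99.36, S_ddd = 69.12
Terminal payoffs (K − S): max(-75.32, 0) = 0, max(-12.83, 0) = 0, max(30.64, 0) = 30.64, max(60.88, 0) = 60.88
Node uu (S = 178.5): V_uu = 1/1.09·[0.8286·0.0000 + 0.1714·0.0000] = 0.0000
Node ud (S = 124.2): V_ud = 1/1.09·[0.8286·0.0000 + 0.1714·30.6400] = 4.8189
Node dd (S = 86.4): V_dd = 1/1.09·[0.8286·30.6400 + 0.1714·60.8800] = 32.8661
Node u (S = 155.2): V_u = 1/1.09·[0.8286·0.0000 + 0.1714·4.8189] = 0.7579
Node d (S = 108): V_d = 1/1.09·[0.8286·4.8189 + 0.1714·32.8661] = 8.8321
Node 0 (S = 135): V_0 = 1/1.09·[0.8286·0.7579 + 0.1714·8.8321] = 1.9652

$1.97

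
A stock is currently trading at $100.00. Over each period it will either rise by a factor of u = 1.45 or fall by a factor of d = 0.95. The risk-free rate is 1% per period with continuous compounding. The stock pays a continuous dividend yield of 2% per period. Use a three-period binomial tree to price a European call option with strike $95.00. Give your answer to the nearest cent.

$8.98

Per-period risk-free factor R = e^0.01 = 1.0101; dividend-adjusted growth = e^(0.01−0.02) = 0.9900.
Risk-neutral probability p = (0.9900 − 0.95)/(1.45 − 0.95) = 0.0400/0.5000 = 0.0801
Terminal stock prices: S_uuu = 304.9, S_uud = 199.7, S_udd = 130.9, S_ddd = 85.74
Terminal payoffs (S − K): max(209.9, 0) = 209.9, max(104.7, 0) = 104.7, max(35.86, 0) = 35.86, max(-9.263, 0) = 0
Node uu (S = 210.2): V_uu = e^(−0.01)·[0.0801·209.8625 + 0.9199·104.7375] = 112.0320
Node ud (S = 137.8): V_ud = e^(−0.01)·[0.0801·104.7375 + 0.9199·35.8625] = 40.9676
Node dd (S = 90.25): V_dd = e^(−0.01)·[0.0801·35.8625 + 0.9199·0.0000] = 2.8440
Node u (S = 145): V_u = e^(−0.01)·[0.0801·112.0320 + 0.9199·40.9676] = 46.1956
Node d (S = 95): V_d = e^(−0.01)·[0.0801·40.9676 + 0.9199·2.8440] = 5.8390
Node 0 (S = 100): V_0 = e^(−0.01)·[0.0801·46.1956 + 0.9199·5.8390] = 8.9813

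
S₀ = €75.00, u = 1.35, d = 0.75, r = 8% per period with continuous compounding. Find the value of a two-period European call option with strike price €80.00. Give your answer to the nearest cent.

€14.91

Risk-neutral probability p = (e^0.08 − 0.75)/(1.35 − 0.75) = 0.3333/0.6000 = 0.5555
Terminal stock prices: S_uu = 136.7, S_ud = 75.94, S_dd = 42.19
Terminal payoffs (S − K): max(56.69, 0) = 56.69, max(-4.062, 0) = 0, max(-37.81, 0) = 0
Node u (S = 101.2): V_u = e^(−0.08)·[0.5555·56.6875 + 0.4445·0.0000] = 29.0677
Node d (S = 56.25): V_d = e^(−0.08)·[0.5555·0.0000 + 0.4445·0.0000] = 0.0000
Node 0 (S = 75): V_0 = e^(−0.08)·[0.5555·29.0677 + 0.4445·0.0000] = 14.9051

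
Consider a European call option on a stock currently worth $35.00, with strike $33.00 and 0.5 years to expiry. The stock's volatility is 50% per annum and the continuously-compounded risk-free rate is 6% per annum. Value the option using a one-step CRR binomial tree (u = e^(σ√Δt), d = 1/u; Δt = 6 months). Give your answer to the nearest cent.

CRR parameters: u = e^(σ√Δt) = e^(0.5·√0.5) = 1.4241, d = 1/u = 0.7022
Per-period rate: rΔt = 0.06·0.5 = 0.03, so R = e^0.03 = 1.0305
Risk-neutral probability p = (e^0.03 − 0.7022)/(1.4241 − 0.7022) = 0.3283/0.7219 = 0.4547
Terminal stock prices: S_u = 49.84, S_d = 24.58
Terminal payoffs (S − K): max(16.84, 0) = 16.84, max(-8.423, 0) = 0
Node 0 (S = 35): V_0 = e^(−0.03)·[0.4547·16.8442 + 0.5453·0.0000] = 7.4328

$7.43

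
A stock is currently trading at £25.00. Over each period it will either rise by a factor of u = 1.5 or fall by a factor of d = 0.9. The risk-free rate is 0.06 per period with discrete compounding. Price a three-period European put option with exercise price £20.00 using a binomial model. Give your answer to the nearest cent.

£0.59

Risk-neutral probability p = (1 + 0.06 − 0.9)/(1.5 − 0.9) = 0.1600/0.6000 = 0.2667
Terminal stock prices: S_uuu = 84.38, S_uud = 50.62, S_udd = 30.38, S_ddd = 18.23
Terminal payoffs (K − S): max(-64.38, 0) = 0, max(-30.62, 0) = 0, max(-10.38, 0) = 0, max(1.775, 0) = 1.775
Node uu (S = 56.25): V_uu = 1/1.06·[0.2667·0.0000 + 0.7333·0.0000] = 0.0000
Node ud (S = 33.75): V_ud = 1/1.06·[0.2667·0.0000 + 0.7333·0.0000] = 0.0000
Node dd (S = 20.25): V_dd = 1/1.06·[0.2667·0.0000 + 0.7333·1.7750] = 1.2280
Node u (S = 37.5): V_u = 1/1.06·[0.2667·0.0000 + 0.7333·0.0000] = 0.0000
Node d (S = 22.5): V_d = 1/1.06·[0.2667·0.0000 + 0.7333·1.2280] = 0.8496
Node 0 (S = 25): V_0 = 1/1.06·[0.2667·0.0000 + 0.7333·0.8496] = 0.5877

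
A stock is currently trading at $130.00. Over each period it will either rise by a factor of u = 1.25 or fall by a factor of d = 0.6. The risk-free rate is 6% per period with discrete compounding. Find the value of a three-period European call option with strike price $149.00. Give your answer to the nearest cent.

Risk-neutral probability p = (1 + 0.06 − 0.6)/(1.25 − 0.6) = 0.4600/0.6500 = 0.7077
Terminal stock prices: S_uuu = 253.9, S_uud = 121.9, S_udd = 58.5, S_ddd = 28.08
Terminal payoffs (S − K): max(104.9, 0) = 104.9, max(-27.12, 0) = 0, max(-90.5, 0) = 0, max(-120.9, 0) = 0
Node uu (S = 203.1): V_uu = 1/1.06·[0.7077·104.9062 + 0.2923·0.0000] = 70.0390
Node ud (S = 97.5): V_ud = 1/1.06·[0.7077·0.0000 + 0.2923·0.0000] = 0.0000
Node dd (S = 46.8): V_dd = 1/1.06·[0.7077·0.0000 + 0.2923·0.0000] = 0.0000
Node u (S = 162.5): V_u = 1/1.06·[0.7077·70.0390 + 0.2923·0.0000] = 46.7604
Node d (S = 78): V_d = 1/1.06·[0.7077·0.0000 + 0.2923·0.0000] = 0.0000
Node 0 (S = 130): V_0 = 1/1.06·[0.7077·46.7604 + 0.2923·0.0000] = 31.2189

$31.22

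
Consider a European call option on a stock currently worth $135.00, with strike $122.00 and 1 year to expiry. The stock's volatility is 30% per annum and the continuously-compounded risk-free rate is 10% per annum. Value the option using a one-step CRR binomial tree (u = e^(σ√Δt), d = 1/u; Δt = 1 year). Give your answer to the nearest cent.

$32.60

CRR parameters: u = e^(σ√Δt) = e^(0.3·√1) = 1.3499, d = 1/u = 0.7408
Per-period rate: rΔt = 0.1·1 = 0.1, so R = e^0.1 = 1.1052
Risk-neutral probability p = (e^0.1 − 0.7408)/(1.3499 − 0.7408) = 0.3644/0.6090 = 0.5982
Terminal stock prices: S_u = 182.2, S_d = 100
Terminal payoffs (S − K): max(60.23, 0) = 60.23, max(-21.99, 0) = 0
Node 0 (S = 135): V_0 = e^(−0.1)·[0.5982·60.2309 + 0.4018·0.0000] = 32.6036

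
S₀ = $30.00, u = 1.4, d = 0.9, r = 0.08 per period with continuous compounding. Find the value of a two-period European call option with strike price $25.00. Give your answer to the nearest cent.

$8.94

Risk-neutral probability p = (e^0.08 − 0.9)/(1.4 − 0.9) = 0.1833/0.5000 = 0.3666
Terminal stock prices: S_uu = 58.8, S_ud = 37.8, S_dd = 24.3
Terminal payoffs (S − K): max(33.8, 0) = 33.8, max(12.8, 0) = 12.8, max(-0.7, 0) = 0
Node u (S = 42): V_u = e^(−0.08)·[0.3666·33.8000 + 0.6334·12.8000] = 18.9221
Node d (S = 27): V_d = e^(−0.08)·[0.3666·12.8000 + 0.6334·0.0000] = 4.3314
Node 0 (S = 30): V_0 = e^(−0.08)·[0.3666·18.9221 + 0.6334·4.3314] = 8.9357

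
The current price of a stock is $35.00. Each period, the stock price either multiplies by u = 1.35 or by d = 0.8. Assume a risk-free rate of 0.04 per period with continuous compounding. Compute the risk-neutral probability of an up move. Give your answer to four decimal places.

Risk-neutral probability p = (e^0.04 − 0.8)/(1.35 − 0.8) = 0.2408/0.5500 = 0.4378

p = 0.4378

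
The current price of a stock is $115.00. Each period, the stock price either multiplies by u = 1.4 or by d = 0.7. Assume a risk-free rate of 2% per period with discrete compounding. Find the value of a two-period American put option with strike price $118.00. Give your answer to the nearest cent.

Risk-neutral probability p = (1 + 0.02 − 0.7)/(1.4 − 0.7) = 0.3200/0.7000 = 0.4571
Terminal stock prices: S_uu = 225.4, S_ud = 112.7, S_dd = 56.35
Terminal payoffs (K − S): max(-107.4, 0) = 0, max(5.3, 0) = 5.3, max(61.65, 0) = 61.65
Node u (S = 161): continuation = 1/1.02·[0.4571·0.0000 + 0.5429·5.3000] = 2.8207; exercise value = 0.0000 ≤ continuation, so V_u = 2.8207
Node d (S = 80.5): continuation = 1/1.02·[0.4571·5.3000 + 0.5429·61.6500] = 35.1863; exercise value = 37.5000 > continuation, so V_d = 37.5000 (exercise)
Node 0 (S = 115): continuation = 1/1.02·[0.4571·2.8207 + 0.5429·37.5000] = 21.2222; exercise value = 3.0000 ≤ continuation, so V_0 = 21.2222

$21.22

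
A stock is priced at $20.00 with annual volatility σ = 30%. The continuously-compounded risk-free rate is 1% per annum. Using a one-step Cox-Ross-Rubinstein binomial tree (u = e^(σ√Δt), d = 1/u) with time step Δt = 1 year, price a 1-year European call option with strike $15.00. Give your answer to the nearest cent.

$5.25

CRR parameters: u = e^(σ√Δt) = e^(0.3·√1) = 1.3499, d = 1/u = 0.7408
Per-period rate: rΔt = 0.01·1 = 0.01, so R = e^0.01 = 1.0101
Risk-neutral probability p = (e^0.01 − 0.7408)/(1.3499 − 0.7408) = 0.2692/0.6090 = 0.4421
Terminal stock prices: S_u = 27, S_d = 14.82
Terminal payoffs (S − K): max(12, 0) = 12, max(-0.1836, 0) = 0
Node 0 (S = 20): V_0 = e^(−0.01)·[0.4421·11.9972 + 0.5579·0.0000] = 5.2507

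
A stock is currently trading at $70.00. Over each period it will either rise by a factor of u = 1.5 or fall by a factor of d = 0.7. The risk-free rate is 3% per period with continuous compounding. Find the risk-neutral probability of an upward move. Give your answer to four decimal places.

p = 0.4131

Risk-neutral probability p = (e^0.03 − 0.7)/(1.5 − 0.7) = 0.3305/0.8000 = 0.4131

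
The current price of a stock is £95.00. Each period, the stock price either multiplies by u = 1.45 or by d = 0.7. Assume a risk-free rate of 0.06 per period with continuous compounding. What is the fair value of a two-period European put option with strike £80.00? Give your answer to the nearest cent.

Risk-neutral probability p = (e^0.06 − 0.7)/(1.45 − 0.7) = 0.3618/0.7500 = 0.4824
Terminal stock prices: S_uu = 199.7, S_ud = 96.42, S_dd = 46.55
Terminal payoffs (K − S): max(-119.7, 0) = 0, max(-16.42, 0) = 0, max(33.45, 0) = 33.45
Node u (S = 137.8): V_u = e^(−0.06)·[0.4824·0.0000 + 0.5176·0.0000] = 0.0000
Node d (S = 66.5): V_d = e^(−0.06)·[0.4824·0.0000 + 0.5176·33.4500] = 16.3039
Node 0 (S = 95): V_0 = e^(−0.06)·[0.4824·0.0000 + 0.5176·16.3039] = 7.9467

£7.95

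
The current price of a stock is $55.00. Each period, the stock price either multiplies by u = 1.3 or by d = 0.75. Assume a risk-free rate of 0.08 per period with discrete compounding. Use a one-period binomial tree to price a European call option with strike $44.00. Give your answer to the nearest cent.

Risk-neutral probability p = (1 + 0.08 − 0.75)/(1.3 − 0.75) = 0.3300/0.5500 = 0.6000
Terminal stock prices: S_u = 71.5, S_d = 41.25
Terminal payoffs (S − K): max(27.5, 0) = 27.5, max(-2.75, 0) = 0
Node 0 (S = 55): V_0 = 1/1.08·[0.6000·27.5000 + 0.4000·0.0000] = 15.2778

$15.28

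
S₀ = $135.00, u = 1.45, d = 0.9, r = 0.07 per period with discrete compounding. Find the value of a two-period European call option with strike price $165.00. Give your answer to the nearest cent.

Risk-neutral probability p = (1 + 0.07 − 0.9)/(1.45 − 0.9) = 0.1700/0.5500 = 0.3091
Terminal stock prices: S_uu = 283.8, S_ud = 176.2, S_dd = 109.4
Terminal payoffs (S − K): max(118.8, 0) = 118.8, max(11.18, 0) = 11.18, max(-55.65, 0) = 0
Node u (S = 195.8): V_u = 1/1.07·[0.3091·118.8375 + 0.6909·11.1750] = 41.5444
Node d (S = 121.5): V_d = 1/1.07·[0.3091·11.1750 + 0.6909·0.0000] = 3.2281
Node 0 (S = 135): V_0 = 1/1.07·[0.3091·41.5444 + 0.6909·3.2281] = 14.0854

$14.09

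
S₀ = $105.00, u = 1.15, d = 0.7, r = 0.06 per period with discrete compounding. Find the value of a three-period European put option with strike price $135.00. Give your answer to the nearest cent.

$18.96

Risk-neutral probability p = (1 + 0.06 − 0.7)/(1.15 − 0.7) = 0.3600/0.4500 = 0.8000
Terminal stock prices: S_uuu = 159.7, S_uud = 97.2, S_udd = 59.17, S_ddd = 36.01
Terminal payoffs (K − S): max(-24.69, 0) = 0, max(37.8, 0) = 37.8, max(75.83, 0) = 75.83, max(98.99, 0) = 98.99
Node uu (S = 138.9): V_uu = 1/1.06·[0.8000·0.0000 + 0.2000·37.7963] = 7.1314
Node ud (S = 84.52): V_ud = 1/1.06·[0.8000·37.7963 + 0.2000·75.8325] = 42.8335
Node dd (S = 51.45): V_dd = 1/1.06·[0.8000·75.8325 + 0.2000·98.9850] = 75.9085
Node u (S = 120.7): V_u = 1/1.06·[0.8000·7.1314 + 0.2000·42.8335] = 13.4640
Node d (S = 73.5): V_d = 1/1.06·[0.8000·42.8335 + 0.2000·75.9085] = 46.6495
Node 0 (S = 105): V_0 = 1/1.06·[0.8000·13.4640 + 0.2000·46.6495] = 18.9633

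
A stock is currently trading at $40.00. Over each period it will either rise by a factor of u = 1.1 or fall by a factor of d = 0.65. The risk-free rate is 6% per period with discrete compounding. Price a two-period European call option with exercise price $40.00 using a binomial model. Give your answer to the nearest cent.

$6.21

Risk-neutral probability p = (1 + 0.06 − 0.65)/(1.1 − 0.65) = 0.4100/0.4500 = 0.9111
Terminal stock prices: S_uu = 48.4, S_ud = 28.6, S_dd = 16.9
Terminal payoffs (S − K): max(8.4, 0) = 8.4, max(-11.4, 0) = 0, max(-23.1, 0) = 0
Node u (S = 44): V_u = 1/1.06·[0.9111·8.4000 + 0.0889·0.0000] = 7.2201
Node d (S = 26): V_d = 1/1.06·[0.9111·0.0000 + 0.0889·0.0000] = 0.0000
Node 0 (S = 40): V_0 = 1/1.06·[0.9111·7.2201 + 0.0889·0.0000] = 6.2060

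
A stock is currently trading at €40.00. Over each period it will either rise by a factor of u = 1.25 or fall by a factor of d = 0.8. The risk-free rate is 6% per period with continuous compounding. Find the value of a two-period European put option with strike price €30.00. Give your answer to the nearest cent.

€0.68

Risk-neutral probability p = (e^0.06 − 0.8)/(1.25 − 0.8) = 0.2618/0.4500 = 0.5819
Terminal stock prices: S_uu = 62.5, S_ud = 40, S_dd = 25.6
Terminal payoffs (K − S): max(-32.5, 0) = 0, max(-10, 0) = 0, max(4.4, 0) = 4.4
Node u (S = 50): V_u = e^(−0.06)·[0.5819·0.0000 + 0.4181·0.0000] = 0.0000
Node d (S = 32): V_d = e^(−0.06)·[0.5819·0.0000 + 0.4181·4.4000] = 1.7327
Node 0 (S = 40): V_0 = e^(−0.06)·[0.5819·0.0000 + 0.4181·1.7327] = 0.6823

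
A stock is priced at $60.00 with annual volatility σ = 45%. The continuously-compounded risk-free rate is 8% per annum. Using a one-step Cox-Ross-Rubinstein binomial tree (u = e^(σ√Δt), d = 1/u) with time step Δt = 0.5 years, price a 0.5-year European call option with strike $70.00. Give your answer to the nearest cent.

$5.81

CRR parameters: u = e^(σ√Δt) = e^(0.45·√0.5) = 1.3746, d = 1/u = 0.7275
Per-period rate: rΔt = 0.08·0.5 = 0.04, so R = e^0.04 = 1.0408
Risk-neutral probability p = (e^0.04 − 0.7275)/(1.3746 − 0.7275) = 0.3134/0.6472 = 0.4842
Terminal stock prices: S_u = 82.48, S_d = 43.65
Terminal payoffs (S − K): max(12.48, 0) = 12.48, max(-26.35, 0) = 0
Node 0 (S = 60): V_0 = e^(−0.04)·[0.4842·12.4789 + 0.5158·0.0000] = 5.8050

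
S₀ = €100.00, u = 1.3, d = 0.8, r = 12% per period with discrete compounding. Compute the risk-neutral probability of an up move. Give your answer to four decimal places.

p = 0.6400

Risk-neutral probability p = (1 + 0.12 − 0.8)/(1.3 − 0.8) = 0.3200/0.5000 = 0.6400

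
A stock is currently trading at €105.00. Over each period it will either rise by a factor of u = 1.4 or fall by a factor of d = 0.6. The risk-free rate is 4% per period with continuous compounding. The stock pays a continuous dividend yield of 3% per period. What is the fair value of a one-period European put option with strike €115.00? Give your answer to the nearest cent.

Per-period risk-free factor R = e^0.04 = 1.0408; dividend-adjusted growth = e^(0.04−0.03) = 1.0101.
Risk-neutral probability p = (1.0101 − 0.6)/(1.4 − 0.6) = 0.4101/0.8000 = 0.5126
Terminal stock prices: S_u = 147, S_d = 63
Terminal payoffs (K − S): max(-32, 0) = 0, max(52, 0) = 52
Node 0 (S = 105): V_0 = e^(−0.04)·[0.5126·0.0000 + 0.4874·52.0000] = 24.3529

€24.35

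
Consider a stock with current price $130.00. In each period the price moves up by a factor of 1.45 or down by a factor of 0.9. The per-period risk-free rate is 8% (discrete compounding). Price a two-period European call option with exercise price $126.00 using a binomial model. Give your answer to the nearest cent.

$30.01

Risk-neutral probability p = (1 + 0.08 − 0.9)/(1.45 − 0.9) = 0.1800/0.5500 = 0.3273
Terminal stock prices: S_uu = 273.3, S_ud = 169.7, S_dd = 105.3
Terminal payoffs (S − K): max(147.3, 0) = 147.3, max(43.65, 0) = 43.65, max(-20.7, 0) = 0
Node u (S = 188.5): V_u = 1/1.08·[0.3273·147.3250 + 0.6727·43.6500] = 71.8333
Node d (S = 117): V_d = 1/1.08·[0.3273·43.6500 + 0.6727·0.0000] = 13.2273
Node 0 (S = 130): V_0 = 1/1.08·[0.3273·71.8333 + 0.6727·13.2273] = 30.0069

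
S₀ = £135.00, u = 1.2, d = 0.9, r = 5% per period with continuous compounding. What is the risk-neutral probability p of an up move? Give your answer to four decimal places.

p = 0.5042

Risk-neutral probability p = (e^0.05 − 0.9)/(1.2 − 0.9) = 0.1513/0.3000 = 0.5042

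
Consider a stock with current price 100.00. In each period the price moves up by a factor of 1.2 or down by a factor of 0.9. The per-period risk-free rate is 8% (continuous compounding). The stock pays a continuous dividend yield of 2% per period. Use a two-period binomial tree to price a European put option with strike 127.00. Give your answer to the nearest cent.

16.36

Per-period risk-free factor R = e^0.08 = 1.0833; dividend-adjusted growth = e^(0.08−0.02) = 1.0618.
Risk-neutral probability p = (1.0618 − 0.9)/(1.2 − 0.9) = 0.1618/0.3000 = 0.5395
Terminal stock prices: S_uu = 144, S_ud = 108, S_dd = 81
Terminal payoffs (K − S): max(-17, 0) = 0, max(19, 0) = 19, max(46, 0) = 46
Node u (S = 120): V_u = e^(−0.08)·[0.5395·0.0000 + 0.4605·19.0000] = 8.0776
Node d (S = 90): V_d = e^(−0.08)·[0.5395·19.0000 + 0.4605·46.0000] = 29.0179
Node 0 (S = 100): V_0 = e^(−0.08)·[0.5395·8.0776 + 0.4605·29.0179] = 16.3590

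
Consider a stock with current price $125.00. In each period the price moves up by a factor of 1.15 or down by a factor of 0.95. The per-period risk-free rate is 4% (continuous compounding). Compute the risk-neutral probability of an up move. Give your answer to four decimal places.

Risk-neutral probability p = (e^0.04 − 0.95)/(1.15 − 0.95) = 0.0908/0.2000 = 0.4541

p = 0.4541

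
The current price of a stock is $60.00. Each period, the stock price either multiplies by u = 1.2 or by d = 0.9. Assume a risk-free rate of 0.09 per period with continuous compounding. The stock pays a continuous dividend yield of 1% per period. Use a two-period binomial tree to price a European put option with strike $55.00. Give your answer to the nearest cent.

$0.81

Per-period risk-free factor R = e^0.09 = 1.0942; dividend-adjusted growth = e^(0.09−0.01) = 1.0833.
Risk-neutral probability p = (1.0833 − 0.9)/(1.2 − 0.9) = 0.1833/0.3000 = 0.6110
Terminal stock prices: S_uu = 86.4, S_ud = 64.8, S_dd = 48.6
Terminal payoffs (K − S): max(-31.4, 0) = 0, max(-9.8, 0) = 0, max(6.4, 0) = 6.4
Node u (S = 72): V_u = e^(−0.09)·[0.6110·0.0000 + 0.3890·0.0000] = 0.0000
Node d (S = 54): V_d = e^(−0.09)·[0.6110·0.0000 + 0.3890·6.4000] = 2.2756
Node 0 (S = 60): V_0 = e^(−0.09)·[0.6110·0.0000 + 0.3890·2.2756] = 0.8091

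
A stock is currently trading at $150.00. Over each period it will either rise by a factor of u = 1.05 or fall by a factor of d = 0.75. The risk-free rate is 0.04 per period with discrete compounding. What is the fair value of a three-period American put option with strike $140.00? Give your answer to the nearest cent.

$1.98

Risk-neutral probability p = (1 + 0.04 − 0.75)/(1.05 − 0.75) = 0.2900/0.3000 = 0.9667
Terminal stock prices: S_uuu = 173.6, S_uud = 124, S_udd = 88.59, S_ddd = 63.28
Terminal payoffs (K − S): max(-33.64, 0) = 0, max(15.97, 0) = 15.97, max(51.41, 0) = 51.41, max(76.72, 0) = 76.72
Node uu (S = 165.4): continuation = 1/1.04·[0.9667·0.0000 + 0.0333·15.9688] = 0.5118; exercise value = 0.0000 ≤ continuation, so V_uu = 0.5118
Node ud (S = 118.1): continuation = 1/1.04·[0.9667·15.9688 + 0.0333·51.4062] = 16.4904; exercise value = 21.8750 > continuation, so V_ud = 21.8750 (exercise)
Node dd (S = 84.38): continuation = 1/1.04·[0.9667·51.4062 + 0.0333·76.7188] = 50.2404; exercise value = 55.6250 > continuation, so V_dd = 55.6250 (exercise)
Node u (S = 157.5): continuation = 1/1.04·[0.9667·0.5118 + 0.0333·21.8750] = 1.1769; exercise value = 0.0000 ≤ continuation, so V_u = 1.1769
Node d (S = 112.5): continuation = 1/1.04·[0.9667·21.8750 + 0.0333·55.6250] = 22.1154; exercise value = 27.5000 > continuation, so V_d = 27.5000 (exercise)
Node 0 (S = 150): continuation = 1/1.04·[0.9667·1.1769 + 0.0333·27.5000] = 1.9753; exercise value = 0.0000 ≤ continuation, so V_0 = 1.9753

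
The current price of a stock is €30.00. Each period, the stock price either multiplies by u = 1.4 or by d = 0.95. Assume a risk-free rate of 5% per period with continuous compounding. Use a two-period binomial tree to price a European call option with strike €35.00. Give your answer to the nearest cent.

Risk-neutral probability p = (e^0.05 − 0.95)/(1.4 − 0.95) = 0.1013/0.4500 = 0.2250
Terminal stock prices: S_uu = 58.8, S_ud = 39.9, S_dd = 27.07
Terminal payoffs (S − K): max(23.8, 0) = 23.8, max(4.9, 0) = 4.9, max(-7.925, 0) = 0
Node u (S = 42): V_u = e^(−0.05)·[0.2250·23.8000 + 0.7750·4.9000] = 8.7070
Node d (S = 28.5): V_d = e^(−0.05)·[0.2250·4.9000 + 0.7750·0.0000] = 1.0489
Node 0 (S = 30): V_0 = e^(−0.05)·[0.2250·8.7070 + 0.7750·1.0489] = 2.6372

€2.64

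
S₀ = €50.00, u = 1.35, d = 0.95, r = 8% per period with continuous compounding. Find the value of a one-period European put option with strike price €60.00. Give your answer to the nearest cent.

Risk-neutral probability p = (e^0.08 − 0.95)/(1.35 − 0.95) = 0.1333/0.4000 = 0.3332
Terminal stock prices: S_u = 67.5, S_d = 47.5
Terminal payoffs (K − S): max(-7.5, 0) = 0, max(12.5, 0) = 12.5
Node 0 (S = 50): V_0 = e^(−0.08)·[0.3332·0.0000 + 0.6668·12.5000] = 7.6940

€7.69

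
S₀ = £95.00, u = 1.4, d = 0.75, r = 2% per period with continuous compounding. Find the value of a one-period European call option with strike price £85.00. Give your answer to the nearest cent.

£19.56

Risk-neutral probability p = (e^0.02 − 0.75)/(1.4 − 0.75) = 0.2702/0.6500 = 0.4157
Terminal stock prices: S_u = 133, S_d = 71.25
Terminal payoffs (S − K): max(48, 0) = 48, max(-13.75, 0) = 0
Node 0 (S = 95): V_0 = e^(−0.02)·[0.4157·48.0000 + 0.5843·0.0000] = 19.5582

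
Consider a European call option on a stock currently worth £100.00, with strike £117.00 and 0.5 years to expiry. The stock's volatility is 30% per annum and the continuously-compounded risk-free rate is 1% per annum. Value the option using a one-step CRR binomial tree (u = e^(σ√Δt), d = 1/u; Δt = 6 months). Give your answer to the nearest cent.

£3.03

CRR parameters: u = e^(σ√Δt) = e^(0.3·√0.5) = 1.2363, d = 1/u = 0.8089
Per-period rate: rΔt = 0.01·0.5 = 0.005, so R = e^0.005 = 1.0050
Risk-neutral probability p = (e^0.005 − 0.8089)/(1.2363 − 0.8089) = 0.1962/0.4275 = 0.4589
Terminal stock prices: S_u = 123.6, S_d = 80.89
Terminal payoffs (S − K): max(6.631, 0) = 6.631, max(-36.11, 0) = 0
Node 0 (S = 100): V_0 = e^(−0.005)·[0.4589·6.6311 + 0.5411·0.0000] = 3.0278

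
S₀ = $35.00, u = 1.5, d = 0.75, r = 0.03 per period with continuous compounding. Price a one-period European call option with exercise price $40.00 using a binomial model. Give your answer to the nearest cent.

$4.54

Risk-neutral probability p = (e^0.03 − 0.75)/(1.5 − 0.75) = 0.2805/0.7500 = 0.3739
Terminal stock prices: S_u = 52.5, S_d = 26.25
Terminal payoffs (S − K): max(12.5, 0) = 12.5, max(-13.75, 0) = 0
Node 0 (S = 35): V_0 = e^(−0.03)·[0.3739·12.5000 + 0.6261·0.0000] = 4.5361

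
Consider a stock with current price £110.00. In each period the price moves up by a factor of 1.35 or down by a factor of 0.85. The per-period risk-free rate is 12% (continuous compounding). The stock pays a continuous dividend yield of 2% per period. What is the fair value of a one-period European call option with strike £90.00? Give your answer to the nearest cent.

Per-period risk-free factor R = e^0.12 = 1.1275; dividend-adjusted growth = e^(0.12−0.02) = 1.1052.
Risk-neutral probability p = (1.1052 − 0.85)/(1.35 − 0.85) = 0.2552/0.5000 = 0.5103
Terminal stock prices: S_u = 148.5, S_d = 93.5
Terminal payoffs (S − K): max(58.5, 0) = 58.5, max(3.5, 0) = 3.5
Node 0 (S = 110): V_0 = e^(−0.12)·[0.5103·58.5000 + 0.4897·3.5000] = 27.9990

£28.00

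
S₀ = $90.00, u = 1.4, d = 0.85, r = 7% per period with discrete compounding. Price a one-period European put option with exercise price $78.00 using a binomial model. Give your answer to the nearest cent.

Risk-neutral probability p = (1 + 0.07 − 0.85)/(1.4 − 0.85) = 0.2200/0.5500 = 0.4000
Terminal stock prices: S_u = 126, S_d = 76.5
Terminal payoffs (K − S): max(-48, 0) = 0, max(1.5, 0) = 1.5
Node 0 (S = 90): V_0 = 1/1.07·[0.4000·0.0000 + 0.6000·1.5000] = 0.8411

$0.84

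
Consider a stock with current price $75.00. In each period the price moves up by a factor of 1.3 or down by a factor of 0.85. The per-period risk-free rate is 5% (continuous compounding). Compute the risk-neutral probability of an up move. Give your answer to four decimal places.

p = 0.4473

Risk-neutral probability p = (e^0.05 − 0.85)/(1.3 − 0.85) = 0.2013/0.4500 = 0.4473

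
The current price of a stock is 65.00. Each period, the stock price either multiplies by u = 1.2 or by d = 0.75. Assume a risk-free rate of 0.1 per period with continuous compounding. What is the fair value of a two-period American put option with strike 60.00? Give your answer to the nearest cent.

Risk-neutral probability p = (e^0.1 − 0.75)/(1.2 − 0.75) = 0.3552/0.4500 = 0.7893
Terminal stock prices: S_uu = 93.6, S_ud = 58.5, S_dd = 36.56
Terminal payoffs (K − S): max(-33.6, 0) = 0, max(1.5, 0) = 1.5, max(23.44, 0) = 23.44
Node u (S = 78): continuation = e^(−0.1)·[0.7893·0.0000 + 0.2107·1.5000] = 0.2860; exercise value = 0.0000 ≤ continuation, so V_u = 0.2860
Node d (S = 48.75): continuation = e^(−0.1)·[0.7893·1.5000 + 0.2107·23.4375] = 5.5402; exercise value = 11.2500 > continuation, so V_d = 11.2500 (exercise)
Node 0 (S = 65): continuation = e^(−0.1)·[0.7893·0.2860 + 0.2107·11.2500] = 2.3494; exercise value = 0.0000 ≤ continuation, so V_0 = 2.3494

2.35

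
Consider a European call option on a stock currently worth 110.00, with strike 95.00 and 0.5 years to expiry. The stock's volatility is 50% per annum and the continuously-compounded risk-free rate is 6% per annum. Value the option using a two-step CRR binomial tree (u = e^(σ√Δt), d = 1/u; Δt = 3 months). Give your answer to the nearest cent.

25.58

CRR parameters: u = e^(σ√Δt) = e^(0.5·√0.25) = 1.2840, d = 1/u = 0.7788
Per-period rate: rΔt = 0.06·0.25 = 0.015, so R = e^0.015 = 1.0151
Risk-neutral probability p = (e^0.015 − 0.7788)/(1.2840 − 0.7788) = 0.2363/0.5052 = 0.4677
Terminal stock prices: S_uu = 181.4, S_ud = 110, S_dd = 66.72
Terminal payoffs (S − K): max(86.36, 0) = 86.36, max(15, 0) = 15, max(-28.28, 0) = 0
Node u (S = 141.2): V_u = e^(−0.015)·[0.4677·86.3593 + 0.5323·15.0000] = 47.6572
Node d (S = 85.67): V_d = e^(−0.015)·[0.4677·15.0000 + 0.5323·0.0000] = 6.9116
Node 0 (S = 110): V_0 = e^(−0.015)·[0.4677·47.6572 + 0.5323·6.9116] = 25.5832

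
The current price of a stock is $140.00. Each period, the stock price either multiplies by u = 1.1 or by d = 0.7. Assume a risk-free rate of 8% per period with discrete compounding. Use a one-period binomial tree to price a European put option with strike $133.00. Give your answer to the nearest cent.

$1.62

Risk-neutral probability p = (1 + 0.08 − 0.7)/(1.1 − 0.7) = 0.3800/0.4000 = 0.9500
Terminal stock prices: S_u = 154, S_d = 98
Terminal payoffs (K − S): max(-21, 0) = 0, max(35, 0) = 35
Node 0 (S = 140): V_0 = 1/1.08·[0.9500·0.0000 + 0.0500·35.0000] = 1.6204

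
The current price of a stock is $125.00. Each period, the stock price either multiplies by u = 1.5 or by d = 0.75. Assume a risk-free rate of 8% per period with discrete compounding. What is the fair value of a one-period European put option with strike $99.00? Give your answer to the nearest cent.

$2.72

Risk-neutral probability p = (1 + 0.08 − 0.75)/(1.5 − 0.75) = 0.3300/0.7500 = 0.4400
Terminal stock prices: S_u = 187.5, S_d = 93.75
Terminal payoffs (K − S): max(-88.5, 0) = 0, max(5.25, 0) = 5.25
Node 0 (S = 125): V_0 = 1/1.08·[0.4400·0.0000 + 0.5600·5.2500] = 2.7222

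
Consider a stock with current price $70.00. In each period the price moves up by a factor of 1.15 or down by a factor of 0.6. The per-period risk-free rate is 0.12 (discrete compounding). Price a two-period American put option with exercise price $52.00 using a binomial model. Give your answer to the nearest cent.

Risk-neutral probability p = (1 + 0.12 − 0.6)/(1.15 − 0.6) = 0.5200/0.5500 = 0.9455
Terminal stock prices: S_uu = 92.57, S_ud = 48.3, S_dd = 25.2
Terminal payoffs (K − S): max(-40.57, 0) = 0, max(3.7, 0) = 3.7, max(26.8, 0) = 26.8
Node u (S = 80.5): continuation = 1/1.12·[0.9455·0.0000 + 0.0545·3.7000] = 0.1802; exercise value = 0.0000 ≤ continuation, so V_u = 0.1802
Node d (S = 42): continuation = 1/1.12·[0.9455·3.7000 + 0.0545·26.8000] = 4.4286; exercise value = 10.0000 > continuation, so V_d = 10.0000 (exercise)
Node 0 (S = 70): continuation = 1/1.12·[0.9455·0.1802 + 0.0545·10.0000] = 0.6391; exercise value = 0.0000 ≤ continuation, so V_0 = 0.6391

$0.64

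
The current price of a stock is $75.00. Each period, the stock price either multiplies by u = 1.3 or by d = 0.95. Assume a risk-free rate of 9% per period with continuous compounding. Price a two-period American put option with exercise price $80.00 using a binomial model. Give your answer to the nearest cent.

Risk-neutral probability p = (e^0.09 − 0.95)/(1.3 − 0.95) = 0.1442/0.3500 = 0.4119
Terminal stock prices: S_uu = 126.8, S_ud = 92.62, S_dd = 67.69
Terminal payoffs (K − S): max(-46.75, 0) = 0, max(-12.62, 0) = 0, max(12.31, 0) = 12.31
Node u (S = 97.5): continuation = e^(−0.09)·[0.4119·0.0000 + 0.5881·0.0000] = 0.0000; exercise value = 0.0000 ≤ continuation, so V_u = 0.0000
Node d (S = 71.25): continuation = e^(−0.09)·[0.4119·0.0000 + 0.5881·12.3125] = 6.6175; exercise value = 8.7500 > continuation, so V_d = 8.7500 (exercise)
Node 0 (S = 75): continuation = e^(−0.09)·[0.4119·0.0000 + 0.5881·8.7500] = 4.7028; exercise value = 5.0000 > continuation, so V_0 = 5.0000 (exercise)

$5.00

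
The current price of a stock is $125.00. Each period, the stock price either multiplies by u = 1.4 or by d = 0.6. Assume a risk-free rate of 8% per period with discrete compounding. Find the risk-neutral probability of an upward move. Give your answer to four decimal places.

Risk-neutral probability p = (1 + 0.08 − 0.6)/(1.4 − 0.6) = 0.4800/0.8000 = 0.6000

p = 0.6000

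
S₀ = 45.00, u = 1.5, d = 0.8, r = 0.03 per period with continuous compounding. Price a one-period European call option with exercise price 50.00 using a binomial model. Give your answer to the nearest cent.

5.59

Risk-neutral probability p = (e^0.03 − 0.8)/(1.5 − 0.8) = 0.2305/0.7000 = 0.3292
Terminal stock prices: S_u = 67.5, S_d = 36
Terminal payoffs (S − K): max(17.5, 0) = 17.5, max(-14, 0) = 0
Node 0 (S = 45): V_0 = e^(−0.03)·[0.3292·17.5000 + 0.6708·0.0000] = 5.5911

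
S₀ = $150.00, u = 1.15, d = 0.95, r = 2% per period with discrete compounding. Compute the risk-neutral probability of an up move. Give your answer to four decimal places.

p = 0.3500

Risk-neutral probability p = (1 + 0.02 − 0.95)/(1.15 − 0.95) = 0.0700/0.2000 = 0.3500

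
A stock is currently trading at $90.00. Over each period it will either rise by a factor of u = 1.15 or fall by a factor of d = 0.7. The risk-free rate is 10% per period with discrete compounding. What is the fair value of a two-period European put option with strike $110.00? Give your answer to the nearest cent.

Risk-neutral probability p = (1 + 0.1 − 0.7)/(1.15 − 0.7) = 0.4000/0.4500 = 0.8889
Terminal stock prices: S_uu = 119, S_ud = 72.45, S_dd = 44.1
Terminal payoffs (K − S): max(-9.025, 0) = 0, max(37.55, 0) = 37.55, max(65.9, 0) = 65.9
Node u (S = 103.5): V_u = 1/1.1·[0.8889·0.0000 + 0.1111·37.5500] = 3.7929
Node d (S = 63): V_d = 1/1.1·[0.8889·37.5500 + 0.1111·65.9000] = 37.0000
Node 0 (S = 90): V_0 = 1/1.1·[0.8889·3.7929 + 0.1111·37.0000] = 6.8024

$6.80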